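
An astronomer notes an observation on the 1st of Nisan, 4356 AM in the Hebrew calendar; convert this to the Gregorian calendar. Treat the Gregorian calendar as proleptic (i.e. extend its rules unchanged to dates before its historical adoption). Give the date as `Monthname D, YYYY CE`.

March 8, 596 CE

Both dates share Julian Day Number 1938812; in the Gregorian calendar that is 8 March 596 CE.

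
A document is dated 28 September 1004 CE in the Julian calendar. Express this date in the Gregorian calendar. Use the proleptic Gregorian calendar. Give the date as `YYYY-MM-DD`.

1004-10-04

The Julian–Gregorian offset here is 6 days (Julian trailing).
28 September 1004 Julian + 6 days → 4 October 1004 Gregorian.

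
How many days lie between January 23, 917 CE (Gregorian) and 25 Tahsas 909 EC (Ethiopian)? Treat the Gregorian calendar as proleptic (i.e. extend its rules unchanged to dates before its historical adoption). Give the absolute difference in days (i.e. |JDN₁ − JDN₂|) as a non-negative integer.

JDN of the first date = 2056010.
JDN of the second date = 2055982.
|2055982 − 2056010| = 28.

28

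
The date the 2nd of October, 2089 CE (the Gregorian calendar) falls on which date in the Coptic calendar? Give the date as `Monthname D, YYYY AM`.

Julian Day Number of the source date = 2484327.
Converting JDN 2484327 to the Coptic calendar gives 22 Thout 1806 AM.

Thout 22, 1806 AM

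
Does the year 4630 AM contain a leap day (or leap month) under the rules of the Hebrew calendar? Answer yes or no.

Hebrew year 4630 is year 13 of its 19-year Metonic cycle; leap years are at positions 3, 6, 8, 11, 14, 17, 19, so it is a common year (12 months).

no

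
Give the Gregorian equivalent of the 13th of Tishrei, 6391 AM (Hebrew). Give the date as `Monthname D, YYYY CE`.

Both dates share Julian Day Number 2681932; in the Gregorian calendar that is 12 October 2630 CE.

October 12, 2630 CE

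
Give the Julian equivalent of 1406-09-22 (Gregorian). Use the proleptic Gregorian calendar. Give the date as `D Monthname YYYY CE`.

For dates in this range the Gregorian date is 9 days ahead of the Julian.
22 September 1406 Gregorian − 9 days → 13 September 1406 Julian.

13 September 1406 CE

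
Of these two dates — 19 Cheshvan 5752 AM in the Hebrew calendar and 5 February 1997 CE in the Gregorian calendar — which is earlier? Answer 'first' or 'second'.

First date → JDN 2448557; second date → JDN 2450485.
JDN 2448557 < JDN 2450485, so the first date is earlier.

first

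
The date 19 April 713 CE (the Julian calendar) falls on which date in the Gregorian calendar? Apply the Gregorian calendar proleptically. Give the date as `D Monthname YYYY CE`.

The Julian–Gregorian offset here is 4 days (Julian trailing).
19 April 713 Julian + 4 days → 23 April 713 Gregorian.

23 April 713 CE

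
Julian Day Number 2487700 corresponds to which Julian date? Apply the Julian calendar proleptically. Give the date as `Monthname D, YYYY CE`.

The Gregorian equivalent of JDN 2487700 is 27 December 2098.
In the Julian calendar that day is December 14, 2098 CE.

December 14, 2098 CE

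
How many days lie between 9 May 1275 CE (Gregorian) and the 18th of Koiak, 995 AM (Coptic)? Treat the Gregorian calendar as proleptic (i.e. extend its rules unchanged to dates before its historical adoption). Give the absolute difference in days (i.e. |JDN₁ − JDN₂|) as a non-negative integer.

1322

First date → JDN 2186873; second date → JDN 2188195.
The interval is |2186873 − 2188195| = 1322 days.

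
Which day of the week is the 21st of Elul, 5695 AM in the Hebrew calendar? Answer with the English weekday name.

Equivalently 19 September 1935 Gregorian, JDN 2428065.
JDN 2428065 mod 7 = 3, and JDN 0 was a Monday, so this is a Thursday.

Thursday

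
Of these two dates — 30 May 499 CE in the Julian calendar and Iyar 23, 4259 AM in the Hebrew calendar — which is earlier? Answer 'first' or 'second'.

The two dates have Julian Day Numbers 1903467 and 1903456 respectively.
Since 1903456 < 1903467, the second date comes first.

second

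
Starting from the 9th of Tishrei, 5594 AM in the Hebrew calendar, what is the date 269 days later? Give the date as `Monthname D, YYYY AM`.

Sivan 11, 5594 AM

Counting 269 days forward from JDN 2390814 reaches JDN 2391083, which is Sivan 11, 5594 AM.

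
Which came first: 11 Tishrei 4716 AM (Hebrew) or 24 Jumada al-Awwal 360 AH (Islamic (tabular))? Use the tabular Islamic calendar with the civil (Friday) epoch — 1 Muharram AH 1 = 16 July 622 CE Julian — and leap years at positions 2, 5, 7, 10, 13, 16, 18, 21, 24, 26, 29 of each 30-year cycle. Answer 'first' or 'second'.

The two dates have Julian Day Numbers 2070144 and 2075799 respectively.
Since 2070144 < 2075799, the first date comes first.

first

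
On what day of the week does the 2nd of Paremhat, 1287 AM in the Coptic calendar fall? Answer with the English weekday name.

Equivalently 8 March 1571 Gregorian, JDN 2294922.
Since JDN mod 7 = 0 (0 = Monday), the day is Monday.

Monday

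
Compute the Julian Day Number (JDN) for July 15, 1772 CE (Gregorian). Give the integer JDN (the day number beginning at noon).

2368466

JDN 2451545 is 1 January 2000 CE (Gregorian); the target day is −83079 days from there, so JDN = 2368466.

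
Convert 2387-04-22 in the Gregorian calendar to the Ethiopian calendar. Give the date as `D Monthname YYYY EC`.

11 Miyazya 2379 EC

Both dates share Julian Day Number 2593005; in the Ethiopian calendar that is 11 Miyazya 2379 EC.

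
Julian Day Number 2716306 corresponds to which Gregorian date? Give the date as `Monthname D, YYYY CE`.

November 22, 2724 CE

Counting from JDN 2299161 = 15 Oct 1582 gives an offset of 417145 days.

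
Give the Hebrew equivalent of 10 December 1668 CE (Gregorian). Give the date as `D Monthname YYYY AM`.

6 Tevet 5429 AM

Both dates share Julian Day Number 2330629; in the Hebrew calendar that is 6 Tevet 5429 AM.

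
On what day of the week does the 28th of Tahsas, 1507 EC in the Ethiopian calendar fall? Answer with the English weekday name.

Sunday

This is JDN 2274404 (3 January 1515 Gregorian).
2274404 ≡ 6 (mod 7); counting from Monday = 0 gives Sunday.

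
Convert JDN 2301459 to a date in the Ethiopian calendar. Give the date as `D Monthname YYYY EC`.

JDN 2301459 is 29 January 1589 in the Gregorian calendar.
In the Ethiopian calendar that day is 24 Tir 1581 EC.

24 Tir 1581 EC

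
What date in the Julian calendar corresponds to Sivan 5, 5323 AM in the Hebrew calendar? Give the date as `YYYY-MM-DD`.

Julian Day Number of the source date = 2292090.
Converting JDN 2292090 to the Julian calendar gives 27 May 1563 CE.

1563-05-27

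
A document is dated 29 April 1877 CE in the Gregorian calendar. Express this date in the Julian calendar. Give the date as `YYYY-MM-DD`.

At this point the Julian calendar is 12 days behind the Gregorian.
29 April 1877 Gregorian − 12 days → 17 April 1877 Julian.

1877-04-17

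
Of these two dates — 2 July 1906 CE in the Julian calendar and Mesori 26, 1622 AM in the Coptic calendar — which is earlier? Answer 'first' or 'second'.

first

First date → JDN 2417407; second date → JDN 2417455.
JDN 2417407 < JDN 2417455, so the first date is earlier.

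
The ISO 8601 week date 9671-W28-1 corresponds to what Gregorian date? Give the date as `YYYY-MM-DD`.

ISO week 1 of 9671 is the week containing the first Thursday of 9671.
Week 28, day 1 (Monday) lands on 9671-07-06.

9671-07-06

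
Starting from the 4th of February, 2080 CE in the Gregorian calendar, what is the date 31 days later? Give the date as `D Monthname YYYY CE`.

Counting 31 days forward from JDN 2480799 reaches JDN 2480830, which is 6 March 2080 CE.

6 March 2080 CE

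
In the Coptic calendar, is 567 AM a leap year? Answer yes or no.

567 mod 4 = 3; in the Coptic calendar a year is leap when year mod 4 = 3, so it is a leap year.

yes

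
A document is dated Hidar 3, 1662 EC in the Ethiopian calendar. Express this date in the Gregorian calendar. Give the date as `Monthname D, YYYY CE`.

Both dates share Julian Day Number 2330963; in the Gregorian calendar that is 9 November 1669 CE.

November 9, 1669 CE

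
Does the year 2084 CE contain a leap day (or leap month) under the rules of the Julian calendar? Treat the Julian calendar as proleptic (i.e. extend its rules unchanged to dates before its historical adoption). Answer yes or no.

yes

2084 mod 4 = 0, so it is a leap year in the Julian calendar.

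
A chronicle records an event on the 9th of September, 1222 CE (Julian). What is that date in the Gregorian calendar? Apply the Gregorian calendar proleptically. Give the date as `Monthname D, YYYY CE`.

September 16, 1222 CE

The Julian–Gregorian offset here is 7 days (Julian trailing).
9 September 1222 Julian + 7 days → 16 September 1222 Gregorian.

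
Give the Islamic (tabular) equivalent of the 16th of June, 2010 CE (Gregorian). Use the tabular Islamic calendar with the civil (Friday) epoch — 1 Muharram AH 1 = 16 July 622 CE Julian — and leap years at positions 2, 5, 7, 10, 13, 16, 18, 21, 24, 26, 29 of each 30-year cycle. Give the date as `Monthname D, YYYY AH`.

Both dates share Julian Day Number 2455364; in the tabular Islamic calendar that is 4 Rajab 1431 AH.

Rajab 4, 1431 AH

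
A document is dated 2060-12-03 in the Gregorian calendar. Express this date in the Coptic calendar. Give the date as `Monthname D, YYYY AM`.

Julian Day Number of the source date = 2473797.
Converting JDN 2473797 to the Coptic calendar gives 24 Hathor 1777 AM.

Hathor 24, 1777 AM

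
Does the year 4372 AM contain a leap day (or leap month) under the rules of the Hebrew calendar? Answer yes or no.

Hebrew year 4372 is year 2 of its 19-year Metonic cycle; leap years are at positions 3, 6, 8, 11, 14, 17, 19, so it is a common year (12 months).

no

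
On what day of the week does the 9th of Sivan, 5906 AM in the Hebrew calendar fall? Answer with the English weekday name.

In the Gregorian calendar this is 19 May 2146 (JDN 2505009).
Since JDN mod 7 = 3 (0 = Monday), the day is Thursday.

Thursday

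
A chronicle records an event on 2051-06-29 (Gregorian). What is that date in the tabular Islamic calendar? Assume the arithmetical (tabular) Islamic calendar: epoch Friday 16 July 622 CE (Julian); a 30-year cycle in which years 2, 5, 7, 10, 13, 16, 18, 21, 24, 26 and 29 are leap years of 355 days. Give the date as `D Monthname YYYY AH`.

19 Shawwal 1473 AH

Julian Day Number of the source date = 2470352.
Converting JDN 2470352 to the tabular Islamic calendar gives 19 Shawwal 1473 AH.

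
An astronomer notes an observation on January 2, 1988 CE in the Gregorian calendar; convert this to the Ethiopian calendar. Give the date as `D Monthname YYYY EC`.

23 Tahsas 1980 EC

Julian Day Number of the source date = 2447163.
Converting JDN 2447163 to the Ethiopian calendar gives 23 Tahsas 1980 EC.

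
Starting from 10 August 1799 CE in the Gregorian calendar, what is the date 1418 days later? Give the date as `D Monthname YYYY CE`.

29 June 1803 CE

JDN of 10 August 1799 CE = 2378353.
2378353 + 1418 = 2379771.
JDN 2379771 in the Gregorian calendar is 29 June 1803 CE.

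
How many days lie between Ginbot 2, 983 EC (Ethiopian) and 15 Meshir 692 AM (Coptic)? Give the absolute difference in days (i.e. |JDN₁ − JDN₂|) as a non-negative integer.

5555

JDN of the first date = 2083137.
JDN of the second date = 2077582.
|2077582 − 2083137| = 5555.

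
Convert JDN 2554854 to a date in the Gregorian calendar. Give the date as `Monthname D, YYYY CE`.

November 7, 2282 CE

Counting from JDN 2299161 = 15 Oct 1582 gives an offset of 255693 days.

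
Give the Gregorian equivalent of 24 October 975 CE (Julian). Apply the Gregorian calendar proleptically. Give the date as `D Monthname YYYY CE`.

For dates in this range the Gregorian date is 5 days ahead of the Julian.
24 October 975 Julian + 5 days → 29 October 975 Gregorian.

29 October 975 CE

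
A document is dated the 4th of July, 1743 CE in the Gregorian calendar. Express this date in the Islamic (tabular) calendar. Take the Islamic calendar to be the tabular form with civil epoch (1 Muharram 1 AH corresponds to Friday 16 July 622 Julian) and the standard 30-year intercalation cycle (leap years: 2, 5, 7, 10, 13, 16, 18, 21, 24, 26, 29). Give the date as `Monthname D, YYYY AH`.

Both dates share Julian Day Number 2357862; in the tabular Islamic calendar that is 12 Jumada al-Awwal 1156 AH.

Jumada al-Awwal 12, 1156 AH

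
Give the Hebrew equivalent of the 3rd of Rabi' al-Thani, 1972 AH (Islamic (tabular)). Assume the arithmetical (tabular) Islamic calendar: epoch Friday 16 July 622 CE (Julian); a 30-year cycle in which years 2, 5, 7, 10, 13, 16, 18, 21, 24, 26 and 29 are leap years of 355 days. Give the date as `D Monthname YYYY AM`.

Both dates share Julian Day Number 2646988; in the Hebrew calendar that is 4 Adar I 6295 AM.

4 Adar I 6295 AM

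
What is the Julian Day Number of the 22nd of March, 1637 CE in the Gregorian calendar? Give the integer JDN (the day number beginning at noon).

JDN 2400001 is 17 November 1858 CE (Gregorian), MJD 0; the target day is −80958 days from there, so JDN = 2319043.

2319043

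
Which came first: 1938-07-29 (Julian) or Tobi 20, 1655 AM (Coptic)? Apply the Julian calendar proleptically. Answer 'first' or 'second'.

First date → JDN 2429122; second date → JDN 2429292.
JDN 2429122 < JDN 2429292, so the first date is earlier.

first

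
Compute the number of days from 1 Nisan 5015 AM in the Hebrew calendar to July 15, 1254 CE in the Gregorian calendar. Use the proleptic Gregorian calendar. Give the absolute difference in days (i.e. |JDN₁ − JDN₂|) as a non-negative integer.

246

First date → JDN 2179516; second date → JDN 2179270.
The interval is |2179516 − 2179270| = 246 days.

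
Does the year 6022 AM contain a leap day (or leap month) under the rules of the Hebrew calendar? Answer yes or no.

no

Hebrew year 6022 is year 18 of its 19-year Metonic cycle; leap years are at positions 3, 6, 8, 11, 14, 17, 19, so it is a common year (12 months).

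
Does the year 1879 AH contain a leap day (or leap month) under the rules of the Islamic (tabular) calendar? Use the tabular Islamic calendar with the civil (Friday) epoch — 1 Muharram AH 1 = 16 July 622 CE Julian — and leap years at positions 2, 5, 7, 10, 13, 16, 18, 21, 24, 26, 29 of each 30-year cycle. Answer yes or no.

no

Year 1879 AH is year 19 of its 30-year cycle; leap positions are 2, 5, 7, 10, 13, 16, 18, 21, 24, 26, 29, so it is a common year (354 days).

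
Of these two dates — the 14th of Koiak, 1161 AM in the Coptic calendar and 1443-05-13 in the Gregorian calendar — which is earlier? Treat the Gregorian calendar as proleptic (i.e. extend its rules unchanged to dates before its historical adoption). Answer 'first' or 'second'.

second

Converting both to JDN: 2248823 vs 2248237; the smaller is the second.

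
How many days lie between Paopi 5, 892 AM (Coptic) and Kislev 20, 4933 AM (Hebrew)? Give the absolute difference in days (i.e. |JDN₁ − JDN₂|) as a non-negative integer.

1029

JDN of the first date = 2150502.
JDN of the second date = 2149473.
|2149473 − 2150502| = 1029.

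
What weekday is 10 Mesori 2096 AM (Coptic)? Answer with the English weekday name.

Tuesday

This is JDN 2590568 (19 August 2380 Gregorian).
Since JDN mod 7 = 1 (0 = Monday), the day is Tuesday.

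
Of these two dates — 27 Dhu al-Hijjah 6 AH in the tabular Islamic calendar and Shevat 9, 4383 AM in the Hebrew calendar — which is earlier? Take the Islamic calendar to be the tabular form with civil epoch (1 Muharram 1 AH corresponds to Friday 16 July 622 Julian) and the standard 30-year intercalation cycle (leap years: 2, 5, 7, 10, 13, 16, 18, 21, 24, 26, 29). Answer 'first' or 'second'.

The two dates have Julian Day Numbers 1950563 and 1948624 respectively.
Since 1948624 < 1950563, the second date comes first.

second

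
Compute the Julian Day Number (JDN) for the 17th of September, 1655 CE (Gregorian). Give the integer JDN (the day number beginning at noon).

JDN 2400001 is 17 November 1858 CE (Gregorian), MJD 0; the target day is −74205 days from there, so JDN = 2325796.

2325796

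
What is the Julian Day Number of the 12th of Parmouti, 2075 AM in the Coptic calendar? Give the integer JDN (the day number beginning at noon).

Equivalently 23 April 2359 (Gregorian).
JDN 2400001 is 17 November 1858 CE (Gregorian), MJD 0; the target day is +182778 days from there, so JDN = 2582779.

2582779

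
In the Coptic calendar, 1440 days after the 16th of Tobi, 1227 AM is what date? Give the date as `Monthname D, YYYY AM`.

Counting 1440 days forward from JDN 2272961 reaches JDN 2274401, which is Koiak 25, 1231 AM.

Koiak 25, 1231 AM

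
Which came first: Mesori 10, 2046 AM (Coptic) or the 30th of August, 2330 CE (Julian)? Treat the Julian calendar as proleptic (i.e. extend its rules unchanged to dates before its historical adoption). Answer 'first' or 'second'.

The two dates have Julian Day Numbers 2572305 and 2572332 respectively.
Since 2572305 < 2572332, the first date comes first.

first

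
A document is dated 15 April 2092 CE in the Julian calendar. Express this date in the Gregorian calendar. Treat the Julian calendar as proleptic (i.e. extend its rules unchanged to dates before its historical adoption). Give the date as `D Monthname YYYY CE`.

For dates in this range the Gregorian date is 13 days ahead of the Julian.
15 April 2092 Julian + 13 days → 28 April 2092 Gregorian.

28 April 2092 CE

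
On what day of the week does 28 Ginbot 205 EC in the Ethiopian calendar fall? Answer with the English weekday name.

Sunday

This is JDN 1798999 (23 May 213 Gregorian).
JDN 1798999 mod 7 = 6, and JDN 0 was a Monday, so this is a Sunday.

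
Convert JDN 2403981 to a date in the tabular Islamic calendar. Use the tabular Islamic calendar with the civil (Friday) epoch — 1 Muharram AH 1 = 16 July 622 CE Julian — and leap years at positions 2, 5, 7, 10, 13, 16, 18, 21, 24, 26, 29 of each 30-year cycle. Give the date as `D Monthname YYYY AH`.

4 Rajab 1286 AH

The Gregorian equivalent of JDN 2403981 is 10 October 1869.
In the tabular Islamic calendar that day is 4 Rajab 1286 AH.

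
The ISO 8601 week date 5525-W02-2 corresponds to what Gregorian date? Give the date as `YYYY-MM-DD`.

ISO week 1 of 5525 is the week containing the first Thursday of 5525.
Week 2, day 2 (Tuesday) lands on 5525-01-06.

5525-01-06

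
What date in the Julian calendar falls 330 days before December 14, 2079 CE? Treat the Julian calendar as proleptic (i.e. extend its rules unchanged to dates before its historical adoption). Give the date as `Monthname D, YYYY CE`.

The starting date is JDN 2480760; 2480760 − 330 = 2480430.
JDN 2480430 corresponds to January 18, 2079 CE.

January 18, 2079 CE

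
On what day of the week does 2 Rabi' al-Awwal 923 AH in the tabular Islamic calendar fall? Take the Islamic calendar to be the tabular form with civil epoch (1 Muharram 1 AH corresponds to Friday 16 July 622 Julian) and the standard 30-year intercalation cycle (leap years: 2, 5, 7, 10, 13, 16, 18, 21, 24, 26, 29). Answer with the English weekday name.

In the proleptic Gregorian calendar this is 4 April 1517 (JDN 2275226).
JDN 2275226 mod 7 = 2, and JDN 0 was a Monday, so this is a Wednesday.

Wednesday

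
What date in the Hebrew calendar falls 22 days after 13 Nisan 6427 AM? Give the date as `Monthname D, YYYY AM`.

Iyar 5, 6427 AM

JDN of 13 Nisan 6427 AM = 2695249.
2695249 + 22 = 2695271.
JDN 2695271 in the Hebrew calendar is Iyar 5, 6427 AM.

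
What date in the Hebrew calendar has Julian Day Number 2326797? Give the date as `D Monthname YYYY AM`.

13 Sivan 5418 AM

JDN 2326797 is 14 June 1658 in the Gregorian calendar.
In the Hebrew calendar that day is 13 Sivan 5418 AM.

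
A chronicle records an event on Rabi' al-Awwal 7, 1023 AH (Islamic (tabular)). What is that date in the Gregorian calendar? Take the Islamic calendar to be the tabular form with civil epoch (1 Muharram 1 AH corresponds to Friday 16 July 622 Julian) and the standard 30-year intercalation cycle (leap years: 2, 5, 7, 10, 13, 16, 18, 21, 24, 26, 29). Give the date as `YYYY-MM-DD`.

Both dates share Julian Day Number 2310668; in the Gregorian calendar that is 17 April 1614 CE.

1614-04-17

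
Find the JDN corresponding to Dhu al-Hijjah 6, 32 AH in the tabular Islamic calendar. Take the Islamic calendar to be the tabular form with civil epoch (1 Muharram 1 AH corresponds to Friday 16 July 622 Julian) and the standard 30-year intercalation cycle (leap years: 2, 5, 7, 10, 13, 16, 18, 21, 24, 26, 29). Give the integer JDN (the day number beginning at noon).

In the proleptic Gregorian calendar the same day is 11 July 653.
JDN 2400001 is 17 November 1858 CE (Gregorian), MJD 0; the target day is −440246 days from there, so JDN = 1959755.

1959755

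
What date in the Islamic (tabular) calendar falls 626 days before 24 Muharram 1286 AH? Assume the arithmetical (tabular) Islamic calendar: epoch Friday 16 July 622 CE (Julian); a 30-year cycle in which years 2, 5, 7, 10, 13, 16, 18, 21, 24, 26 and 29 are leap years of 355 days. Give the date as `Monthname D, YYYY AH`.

Counting 626 days back from JDN 2403824 reaches JDN 2403198, which is Rabi' al-Thani 18, 1284 AH.

Rabi' al-Thani 18, 1284 AH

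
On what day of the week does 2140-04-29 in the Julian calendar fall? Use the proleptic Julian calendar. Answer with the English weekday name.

This is JDN 2502812 (13 May 2140 Gregorian).
JDN 2502812 mod 7 = 4, and JDN 0 was a Monday, so this is a Friday.

Friday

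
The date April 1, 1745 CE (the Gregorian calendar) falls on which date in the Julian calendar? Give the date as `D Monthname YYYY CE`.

21 March 1745 CE

For dates in this range the Gregorian date is 11 days ahead of the Julian.
1 April 1745 Gregorian − 11 days → 21 March 1745 Julian.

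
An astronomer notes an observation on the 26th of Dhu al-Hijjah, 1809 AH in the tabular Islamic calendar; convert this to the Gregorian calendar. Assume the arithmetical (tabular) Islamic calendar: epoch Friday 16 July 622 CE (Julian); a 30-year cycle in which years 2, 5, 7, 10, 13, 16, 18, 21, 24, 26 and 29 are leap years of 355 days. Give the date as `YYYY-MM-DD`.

Julian Day Number of the source date = 2589485.
Converting JDN 2589485 to the Gregorian calendar gives 1 September 2377 CE.

2377-09-01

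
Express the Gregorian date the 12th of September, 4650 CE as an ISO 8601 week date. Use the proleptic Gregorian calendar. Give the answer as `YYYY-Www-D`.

The weekday is Thursday (ISO weekday 4).
That Thursday belongs to ISO week 37 of ISO year 4650.

4650-W37-4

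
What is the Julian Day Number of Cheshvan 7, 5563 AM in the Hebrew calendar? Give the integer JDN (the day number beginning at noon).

2379532

Equivalently 2 November 1802 (Gregorian).
JDN 2400001 is 17 November 1858 CE (Gregorian), MJD 0; the target day is −20469 days from there, so JDN = 2379532.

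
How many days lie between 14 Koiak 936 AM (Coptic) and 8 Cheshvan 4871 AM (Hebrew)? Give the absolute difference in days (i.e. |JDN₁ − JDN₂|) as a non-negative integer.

39860

JDN of the first date = 2166642.
JDN of the second date = 2126782.
|2126782 − 2166642| = 39860.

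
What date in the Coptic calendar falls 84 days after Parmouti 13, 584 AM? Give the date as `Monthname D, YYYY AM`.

Counting 84 days forward from JDN 2038193 reaches JDN 2038277, which is Epip 7, 584 AM.

Epip 7, 584 AM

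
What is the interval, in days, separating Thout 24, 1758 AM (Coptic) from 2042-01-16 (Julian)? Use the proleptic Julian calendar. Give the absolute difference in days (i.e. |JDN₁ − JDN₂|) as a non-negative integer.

117

First date → JDN 2466797; second date → JDN 2466914.
The interval is |2466797 − 2466914| = 117 days.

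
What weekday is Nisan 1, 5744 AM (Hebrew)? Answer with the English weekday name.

Tuesday

Equivalently 3 April 1984 Gregorian, JDN 2445794.
Since JDN mod 7 = 1 (0 = Monday), the day is Tuesday.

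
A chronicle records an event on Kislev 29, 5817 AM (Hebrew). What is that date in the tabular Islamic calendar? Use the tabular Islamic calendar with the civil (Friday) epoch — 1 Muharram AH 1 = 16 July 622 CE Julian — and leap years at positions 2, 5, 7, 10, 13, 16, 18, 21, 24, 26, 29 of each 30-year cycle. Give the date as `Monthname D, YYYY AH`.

Julian Day Number of the source date = 2472340.
Converting JDN 2472340 to the tabular Islamic calendar gives 29 Jumada al-Awwal 1479 AH.

Jumada al-Awwal 29, 1479 AH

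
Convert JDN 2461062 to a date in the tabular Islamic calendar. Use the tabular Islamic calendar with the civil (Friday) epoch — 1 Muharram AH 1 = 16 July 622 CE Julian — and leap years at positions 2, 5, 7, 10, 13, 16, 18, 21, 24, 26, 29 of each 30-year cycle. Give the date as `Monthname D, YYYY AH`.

The Gregorian equivalent of JDN 2461062 is 21 January 2026.
In the tabular Islamic calendar that day is Sha'ban 2, 1447 AH.

Sha'ban 2, 1447 AH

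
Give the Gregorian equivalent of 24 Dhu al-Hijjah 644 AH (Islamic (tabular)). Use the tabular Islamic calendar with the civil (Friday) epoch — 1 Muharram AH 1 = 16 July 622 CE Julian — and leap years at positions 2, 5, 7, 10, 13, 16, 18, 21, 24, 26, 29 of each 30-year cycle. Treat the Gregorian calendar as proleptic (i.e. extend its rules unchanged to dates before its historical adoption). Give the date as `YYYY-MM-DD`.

1247-05-09

Both dates share Julian Day Number 2176646; in the Gregorian calendar that is 9 May 1247 CE.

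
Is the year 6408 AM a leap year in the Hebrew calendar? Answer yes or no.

no

Hebrew year 6408 is year 5 of its 19-year Metonic cycle; leap years are at positions 3, 6, 8, 11, 14, 17, 19, so it is a common year (12 months).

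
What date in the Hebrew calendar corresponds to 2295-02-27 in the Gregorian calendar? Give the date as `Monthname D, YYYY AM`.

Adar 12, 6055 AM

Julian Day Number of the source date = 2559349.
Converting JDN 2559349 to the Hebrew calendar gives 12 Adar 6055 AM.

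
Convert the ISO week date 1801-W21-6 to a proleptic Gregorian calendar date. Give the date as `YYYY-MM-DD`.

1801-05-23

ISO week 1 of 1801 is the week containing the first Thursday of 1801.
Week 21, day 6 (Saturday) lands on 1801-05-23.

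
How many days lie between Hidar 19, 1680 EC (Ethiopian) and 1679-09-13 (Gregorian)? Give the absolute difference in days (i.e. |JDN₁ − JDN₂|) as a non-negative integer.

2996

First date → JDN 2337554; second date → JDN 2334558.
The interval is |2337554 − 2334558| = 2996 days.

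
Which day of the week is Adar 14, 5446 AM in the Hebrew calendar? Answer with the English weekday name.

This is JDN 2336928 (10 March 1686 Gregorian).
2336928 ≡ 6 (mod 7); counting from Monday = 0 gives Sunday.

Sunday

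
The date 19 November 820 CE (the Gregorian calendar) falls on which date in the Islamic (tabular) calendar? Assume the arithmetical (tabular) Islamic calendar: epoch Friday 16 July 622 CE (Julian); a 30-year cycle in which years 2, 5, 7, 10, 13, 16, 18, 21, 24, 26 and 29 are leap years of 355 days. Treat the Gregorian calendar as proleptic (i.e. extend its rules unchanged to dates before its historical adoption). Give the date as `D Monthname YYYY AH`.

Julian Day Number of the source date = 2020882.
Converting JDN 2020882 to the tabular Islamic calendar gives 4 Jumada al-Thani 205 AH.

4 Jumada al-Thani 205 AH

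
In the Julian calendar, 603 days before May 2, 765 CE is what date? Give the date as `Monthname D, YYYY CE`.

September 7, 763 CE

Counting 603 days back from JDN 2000596 reaches JDN 1999993, which is September 7, 763 CE.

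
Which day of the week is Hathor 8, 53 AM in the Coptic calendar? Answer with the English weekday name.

This is JDN 1844090 (5 November 336 Gregorian).
JDN 1844090 mod 7 = 3, and JDN 0 was a Monday, so this is a Thursday.

Thursday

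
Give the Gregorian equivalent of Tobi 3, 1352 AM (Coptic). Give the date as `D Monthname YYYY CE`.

9 January 1636 CE

Both dates share Julian Day Number 2318605; in the Gregorian calendar that is 9 January 1636 CE.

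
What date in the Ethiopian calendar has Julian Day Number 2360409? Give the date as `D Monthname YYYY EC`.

19 Sene 1742 EC

JDN 2360409 is 24 June 1750 in the Gregorian calendar.
In the Ethiopian calendar that day is 19 Sene 1742 EC.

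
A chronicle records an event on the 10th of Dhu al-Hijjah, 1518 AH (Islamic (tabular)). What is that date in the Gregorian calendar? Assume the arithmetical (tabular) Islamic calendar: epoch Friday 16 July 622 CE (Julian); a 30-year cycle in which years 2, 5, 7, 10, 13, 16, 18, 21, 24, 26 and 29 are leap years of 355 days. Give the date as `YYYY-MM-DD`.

2095-04-15

Both dates share Julian Day Number 2486348; in the Gregorian calendar that is 15 April 2095 CE.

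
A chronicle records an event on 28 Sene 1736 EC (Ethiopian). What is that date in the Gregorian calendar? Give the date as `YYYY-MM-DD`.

Julian Day Number of the source date = 2358227.
Converting JDN 2358227 to the Gregorian calendar gives 3 July 1744 CE.

1744-07-03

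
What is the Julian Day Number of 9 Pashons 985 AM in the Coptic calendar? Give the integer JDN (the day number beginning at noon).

Equivalently 11 May 1269 (proleptic Gregorian).
JDN 2451545 is 1 January 2000 CE (Gregorian); the target day is −266861 days from there, so JDN = 2184684.

2184684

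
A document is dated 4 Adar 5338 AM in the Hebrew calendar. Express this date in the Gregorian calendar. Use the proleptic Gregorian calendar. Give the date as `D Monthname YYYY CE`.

Julian Day Number of the source date = 2297464.
Converting JDN 2297464 to the Gregorian calendar gives 21 February 1578 CE.

21 February 1578 CE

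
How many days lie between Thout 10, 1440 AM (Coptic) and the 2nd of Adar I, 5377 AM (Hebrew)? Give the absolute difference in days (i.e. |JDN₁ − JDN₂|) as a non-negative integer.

JDN of the first date = 2350634.
JDN of the second date = 2311695.
|2311695 − 2350634| = 38939.

38939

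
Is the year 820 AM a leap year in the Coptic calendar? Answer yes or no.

820 mod 4 = 0; in the Coptic calendar a year is leap when year mod 4 = 3, so it is a common year.

no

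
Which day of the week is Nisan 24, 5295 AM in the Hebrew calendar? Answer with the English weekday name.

Equivalently 8 April 1535 Gregorian, JDN 2281804.
2281804 ≡ 0 (mod 7); counting from Monday = 0 gives Monday.

Monday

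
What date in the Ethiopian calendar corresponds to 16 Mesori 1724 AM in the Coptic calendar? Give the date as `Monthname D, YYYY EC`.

Nehase 16, 2000 EC

The source date corresponds to 22 August 2008 in the Gregorian calendar (JDN 2454701).
That day falls on 16 Nehase 2000 EC in the Ethiopian calendar.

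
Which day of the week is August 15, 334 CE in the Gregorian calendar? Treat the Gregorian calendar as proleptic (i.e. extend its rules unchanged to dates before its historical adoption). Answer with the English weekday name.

1843277 ≡ 2 (mod 7); counting from Monday = 0 gives Wednesday.

Wednesday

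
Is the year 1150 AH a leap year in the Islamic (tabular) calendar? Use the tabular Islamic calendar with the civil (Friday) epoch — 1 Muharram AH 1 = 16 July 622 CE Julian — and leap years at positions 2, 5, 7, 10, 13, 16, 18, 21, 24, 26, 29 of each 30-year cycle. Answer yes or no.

yes

Year 1150 AH is year 10 of its 30-year cycle; leap positions are 2, 5, 7, 10, 13, 16, 18, 21, 24, 26, 29, so it is a leap year (355 days).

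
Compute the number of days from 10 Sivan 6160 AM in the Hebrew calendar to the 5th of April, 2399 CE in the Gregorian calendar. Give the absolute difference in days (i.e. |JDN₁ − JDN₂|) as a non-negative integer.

JDN of the first date = 2597797.
JDN of the second date = 2597371.
|2597371 − 2597797| = 426.

426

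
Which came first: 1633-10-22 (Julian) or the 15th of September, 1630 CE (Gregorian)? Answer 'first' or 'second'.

First date → JDN 2317806; second date → JDN 2316663.
JDN 2316663 < JDN 2317806, so the second date is earlier.

second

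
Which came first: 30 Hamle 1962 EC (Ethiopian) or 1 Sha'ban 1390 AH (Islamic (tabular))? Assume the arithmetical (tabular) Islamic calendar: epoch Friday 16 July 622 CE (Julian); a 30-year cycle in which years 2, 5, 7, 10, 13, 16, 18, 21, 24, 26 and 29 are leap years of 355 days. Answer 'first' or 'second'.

first

Converting both to JDN: 2440805 vs 2440862; the smaller is the first.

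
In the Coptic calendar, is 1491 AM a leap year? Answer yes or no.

1491 mod 4 = 3; in the Coptic calendar a year is leap when year mod 4 = 3, so it is a leap year.

yes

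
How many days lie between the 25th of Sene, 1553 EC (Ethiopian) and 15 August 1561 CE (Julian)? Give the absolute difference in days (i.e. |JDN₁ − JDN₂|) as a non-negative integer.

First date → JDN 2291383; second date → JDN 2291440.
The interval is |2291383 − 2291440| = 57 days.

57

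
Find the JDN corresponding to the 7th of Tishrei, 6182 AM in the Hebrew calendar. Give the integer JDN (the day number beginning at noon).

2605588

Equivalently 3 October 2421 (Gregorian).
JDN 2400001 is 17 November 1858 CE (Gregorian), MJD 0; the target day is +205587 days from there, so JDN = 2605588.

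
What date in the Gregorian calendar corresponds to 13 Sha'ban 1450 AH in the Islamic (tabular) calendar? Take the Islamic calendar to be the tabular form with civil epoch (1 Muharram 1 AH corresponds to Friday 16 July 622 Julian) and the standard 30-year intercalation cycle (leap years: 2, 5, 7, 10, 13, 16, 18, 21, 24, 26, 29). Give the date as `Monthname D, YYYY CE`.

Both dates share Julian Day Number 2462136; in the Gregorian calendar that is 30 December 2028 CE.

December 30, 2028 CE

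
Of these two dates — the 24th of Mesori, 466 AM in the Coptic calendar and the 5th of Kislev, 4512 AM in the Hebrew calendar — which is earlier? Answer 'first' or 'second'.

First date → JDN 1995224; second date → JDN 1995692.
JDN 1995224 < JDN 1995692, so the first date is earlier.

first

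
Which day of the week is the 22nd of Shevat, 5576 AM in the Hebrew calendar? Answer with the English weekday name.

Wednesday

In the Gregorian calendar this is 21 February 1816 (JDN 2384391).
2384391 ≡ 2 (mod 7); counting from Monday = 0 gives Wednesday.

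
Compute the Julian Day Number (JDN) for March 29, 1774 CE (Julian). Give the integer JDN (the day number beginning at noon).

In the Gregorian calendar the same day is 9 April 1774.
JDN 2299161 is 15 October 1582 CE (Gregorian); the target day is +69938 days from there, so JDN = 2369099.

2369099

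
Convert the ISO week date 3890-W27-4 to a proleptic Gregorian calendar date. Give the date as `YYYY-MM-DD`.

3890-07-03

ISO week 1 of 3890 is the week containing the first Thursday of 3890.
Week 27, day 4 (Thursday) lands on 3890-07-03.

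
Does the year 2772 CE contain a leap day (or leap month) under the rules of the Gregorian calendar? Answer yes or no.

yes

2772 is divisible by 4 and not by 100, so it is a leap year.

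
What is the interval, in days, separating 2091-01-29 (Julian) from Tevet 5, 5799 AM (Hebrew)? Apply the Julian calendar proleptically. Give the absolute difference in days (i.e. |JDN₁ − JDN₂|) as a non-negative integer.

19034

First date → JDN 2484824; second date → JDN 2465790.
The interval is |2484824 − 2465790| = 19034 days.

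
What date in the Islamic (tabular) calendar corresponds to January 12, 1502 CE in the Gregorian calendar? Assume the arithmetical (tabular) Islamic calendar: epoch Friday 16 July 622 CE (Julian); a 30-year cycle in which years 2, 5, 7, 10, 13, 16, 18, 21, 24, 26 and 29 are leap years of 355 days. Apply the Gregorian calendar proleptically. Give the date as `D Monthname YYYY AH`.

22 Jumada al-Thani 907 AH

Both dates share Julian Day Number 2269665; in the tabular Islamic calendar that is 22 Jumada al-Thani 907 AH.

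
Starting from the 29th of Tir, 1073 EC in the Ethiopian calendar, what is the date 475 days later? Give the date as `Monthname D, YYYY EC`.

Ginbot 19, 1074 EC

JDN of the 29th of Tir, 1073 EC = 2115917.
2115917 + 475 = 2116392.
JDN 2116392 in the Ethiopian calendar is Ginbot 19, 1074 EC.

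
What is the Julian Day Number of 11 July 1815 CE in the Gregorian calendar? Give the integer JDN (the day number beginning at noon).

JDN 2451545 is 1 January 2000 CE (Gregorian); the target day is −67379 days from there, so JDN = 2384166.

2384166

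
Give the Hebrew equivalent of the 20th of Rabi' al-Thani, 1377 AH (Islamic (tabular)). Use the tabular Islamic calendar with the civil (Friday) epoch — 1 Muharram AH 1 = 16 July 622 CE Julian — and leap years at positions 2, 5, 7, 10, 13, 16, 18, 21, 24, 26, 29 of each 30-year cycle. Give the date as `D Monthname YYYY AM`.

Julian Day Number of the source date = 2436157.
Converting JDN 2436157 to the Hebrew calendar gives 20 Cheshvan 5718 AM.

20 Cheshvan 5718 AM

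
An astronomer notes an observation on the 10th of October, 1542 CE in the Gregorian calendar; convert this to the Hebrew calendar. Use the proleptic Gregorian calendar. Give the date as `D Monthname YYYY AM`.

Both dates share Julian Day Number 2284546; in the Hebrew calendar that is 20 Tishrei 5303 AM.

20 Tishrei 5303 AM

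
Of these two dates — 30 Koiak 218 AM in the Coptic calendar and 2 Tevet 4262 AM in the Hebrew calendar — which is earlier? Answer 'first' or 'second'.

First date → JDN 1904408; second date → JDN 1904381.
JDN 1904381 < JDN 1904408, so the second date is earlier.

second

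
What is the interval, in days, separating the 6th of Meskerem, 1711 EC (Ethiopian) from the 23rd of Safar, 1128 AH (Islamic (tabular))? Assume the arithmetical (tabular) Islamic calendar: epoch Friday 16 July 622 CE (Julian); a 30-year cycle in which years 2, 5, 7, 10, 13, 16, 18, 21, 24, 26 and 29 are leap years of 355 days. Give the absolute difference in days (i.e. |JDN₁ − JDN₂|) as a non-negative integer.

940

First date → JDN 2348803; second date → JDN 2347863.
The interval is |2348803 − 2347863| = 940 days.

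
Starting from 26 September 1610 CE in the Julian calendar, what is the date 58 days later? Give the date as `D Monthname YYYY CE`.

23 November 1610 CE

The starting date is JDN 2309379; 2309379 + 58 = 2309437.
JDN 2309437 corresponds to 23 November 1610 CE.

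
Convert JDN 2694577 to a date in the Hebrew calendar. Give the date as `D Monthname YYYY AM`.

The Gregorian equivalent of JDN 2694577 is 26 May 2665.
In the Hebrew calendar that day is 19 Iyar 6425 AM.

19 Iyar 6425 AM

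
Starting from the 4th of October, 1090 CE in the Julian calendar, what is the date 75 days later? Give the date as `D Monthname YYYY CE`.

18 December 1090 CE

JDN of the 4th of October, 1090 CE = 2119457.
2119457 + 75 = 2119532.
JDN 2119532 in the Julian calendar is 18 December 1090 CE.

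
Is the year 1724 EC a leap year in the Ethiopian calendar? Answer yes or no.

no

1724 mod 4 = 0; in the Ethiopian calendar a year is leap when year mod 4 = 3, so it is a common year.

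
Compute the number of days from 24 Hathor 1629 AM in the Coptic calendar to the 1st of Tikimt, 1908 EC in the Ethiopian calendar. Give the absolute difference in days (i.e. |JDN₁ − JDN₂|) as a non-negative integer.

1043

First date → JDN 2419740; second date → JDN 2420783.
The interval is |2419740 − 2420783| = 1043 days.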